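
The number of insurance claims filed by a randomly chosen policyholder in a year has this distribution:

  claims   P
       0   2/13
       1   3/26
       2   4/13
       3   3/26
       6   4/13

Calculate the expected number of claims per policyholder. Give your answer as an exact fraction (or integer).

E[X] = (2/13)·0 + (3/26)·1 + (4/13)·2 + (3/26)·3 + (4/13)·6
     = 38/13

38/13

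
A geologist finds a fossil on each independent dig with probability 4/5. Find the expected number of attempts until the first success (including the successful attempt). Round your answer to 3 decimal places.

1.250

For a geometric distribution, E[trials] = 1/p = 1/(4/5) = 5/4.
≈ 1.250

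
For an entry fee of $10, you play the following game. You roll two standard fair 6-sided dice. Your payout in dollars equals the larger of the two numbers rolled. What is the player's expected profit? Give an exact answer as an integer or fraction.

-199/36 dollars

Distribution of the larger of the two numbers rolled: 1 w.p. 1/36, 2 w.p. 1/12, 3 w.p. 5/36, 4 w.p. 7/36, 5 w.p. 1/4, 6 w.p. 11/36
E[payout] = (1/36)·1 + (1/12)·2 + (5/36)·3 + (7/36)·4 + (1/4)·5 + (11/36)·6 = 161/36
Expected profit = 161/36 − 10 = -199/36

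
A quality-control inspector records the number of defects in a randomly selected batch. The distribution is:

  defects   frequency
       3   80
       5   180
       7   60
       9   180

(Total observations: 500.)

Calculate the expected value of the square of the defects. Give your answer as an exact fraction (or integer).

Total = 500, so P(defects=3) = 80/500, etc.
E[X²] = (4/25)·9 + (9/25)·25 + (3/25)·49 + (9/25)·81
     = 1137/25

1137/25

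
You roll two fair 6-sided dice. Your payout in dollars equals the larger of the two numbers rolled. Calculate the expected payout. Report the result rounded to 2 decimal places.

Distribution of the larger of the two numbers rolled: 1 w.p. 1/36, 2 w.p. 1/12, 3 w.p. 5/36, 4 w.p. 7/36, 5 w.p. 1/4, 6 w.p. 11/36
E[payout] = (1/36)·1 + (1/12)·2 + (5/36)·3 + (7/36)·4 + (1/4)·5 + (11/36)·6 = 161/36
≈ $4.47

$4.47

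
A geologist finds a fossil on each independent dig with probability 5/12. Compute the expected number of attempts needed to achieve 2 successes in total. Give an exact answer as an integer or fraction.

By linearity (sum of 2 independent geometric waits), E[trials] = 2/p = 2/(5/12) = 24/5.

24/5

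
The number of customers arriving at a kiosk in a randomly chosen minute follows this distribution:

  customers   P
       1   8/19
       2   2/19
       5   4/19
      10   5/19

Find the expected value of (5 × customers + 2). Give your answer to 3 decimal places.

E[5x+2] = (8/19)·7 + (2/19)·12 + (4/19)·27 + (5/19)·52
     = 448/19 ≈ 23.579

23.579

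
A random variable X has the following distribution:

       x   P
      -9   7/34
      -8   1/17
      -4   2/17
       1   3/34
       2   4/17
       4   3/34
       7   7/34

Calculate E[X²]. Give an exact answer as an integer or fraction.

E[X²] = (7/34)·81 + (1/17)·64 + (2/17)·16 + (3/34)·1 + (4/17)·4 + (3/34)·16 + (7/34)·49
     = 1185/34

1185/34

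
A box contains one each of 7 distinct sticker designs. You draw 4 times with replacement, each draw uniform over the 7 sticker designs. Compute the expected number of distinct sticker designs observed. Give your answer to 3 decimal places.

3.222

Let Xⱼ=1 if type j appears at least once. P(Xⱼ=1) = 1 − ((7−1)/7)^4 = 1105/2401.
E[#distinct] = 7·1105/2401 = 1105/343.
≈ 3.222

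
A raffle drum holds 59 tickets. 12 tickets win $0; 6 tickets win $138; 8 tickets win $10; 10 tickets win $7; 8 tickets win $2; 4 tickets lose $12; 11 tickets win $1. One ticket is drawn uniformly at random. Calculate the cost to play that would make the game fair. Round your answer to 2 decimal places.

E[payout] = (12/59)·0 + (6/59)·138 + (8/59)·10 + (10/59)·7 + (8/59)·2 + (4/59)·(-12) + (11/59)·1 = 957/59
Fair fee = E[payout] = 957/59 ≈ $16.22

$16.22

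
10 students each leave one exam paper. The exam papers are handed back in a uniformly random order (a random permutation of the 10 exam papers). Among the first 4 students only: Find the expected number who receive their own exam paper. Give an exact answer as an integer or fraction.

2/5

Let Xᵢ = 1 if person i gets their own exam paper. For each i, P(Xᵢ=1) = 1/10.
By linearity of expectation, E[X₁+…+X_4] = 4·(1/10) = 2/5.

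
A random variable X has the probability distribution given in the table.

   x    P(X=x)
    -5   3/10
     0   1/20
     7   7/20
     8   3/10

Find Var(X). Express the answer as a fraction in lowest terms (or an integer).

E[X] = (3/10)·(-5) + (1/20)·0 + (7/20)·7 + (3/10)·8 = 67/20
E[X²] = (3/10)·25 + (1/20)·0 + (7/20)·49 + (3/10)·64 = 877/20
Var(X) = 877/20 − (67/20)² = 13051/400

13051/400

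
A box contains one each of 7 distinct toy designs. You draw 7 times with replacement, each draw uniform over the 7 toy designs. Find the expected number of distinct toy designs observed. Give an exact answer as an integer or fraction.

Let Xⱼ=1 if type j appears at least once. P(Xⱼ=1) = 1 − ((7−1)/7)^7 = 543607/823543.
E[#distinct] = 7·543607/823543 = 543607/117649.

543607/117649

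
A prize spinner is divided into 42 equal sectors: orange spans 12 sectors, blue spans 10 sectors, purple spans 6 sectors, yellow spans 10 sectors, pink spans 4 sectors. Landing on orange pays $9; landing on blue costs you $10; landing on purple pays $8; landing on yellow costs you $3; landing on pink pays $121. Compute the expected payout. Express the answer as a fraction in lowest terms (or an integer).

E[payout] = (12/42)·9 + (10/42)·(-10) + (6/42)·8 + (10/42)·(-3) + (4/42)·121 = 85/7

85/7 dollars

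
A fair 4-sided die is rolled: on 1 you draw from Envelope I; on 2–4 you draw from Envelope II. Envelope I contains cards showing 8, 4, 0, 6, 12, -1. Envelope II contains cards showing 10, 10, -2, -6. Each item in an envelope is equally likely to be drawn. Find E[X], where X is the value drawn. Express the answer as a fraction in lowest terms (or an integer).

E[X | Envelope I] = (8 + 4 + 0 + 6 + 12 − 1)/6 = 29/6
E[X | Envelope II] = (10 + 10 − 2 − 6)/4 = 3
E[X] = (1/4)·29/6 + (3/4)·3 = 83/24

83/24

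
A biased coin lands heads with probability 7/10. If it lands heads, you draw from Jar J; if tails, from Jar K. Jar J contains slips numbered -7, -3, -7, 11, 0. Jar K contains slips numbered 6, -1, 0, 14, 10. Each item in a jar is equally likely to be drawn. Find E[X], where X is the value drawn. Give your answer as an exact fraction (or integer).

E[X | Jar J] = (-7 − 3 − 7 + 11 + 0)/5 = -6/5
E[X | Jar K] = (6 − 1 + 0 + 14 + 10)/5 = 29/5
E[X] = (7/10)·(-6/5) + (3/10)·29/5 = 9/10

9/10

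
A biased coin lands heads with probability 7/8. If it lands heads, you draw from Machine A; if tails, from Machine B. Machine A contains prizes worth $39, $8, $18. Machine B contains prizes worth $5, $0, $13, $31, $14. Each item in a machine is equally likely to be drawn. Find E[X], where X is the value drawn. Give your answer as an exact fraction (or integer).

E[X | Machine A] = (39 + 8 + 18)/3 = 65/3
E[X | Machine B] = (5 + 0 + 13 + 31 + 14)/5 = 63/5
E[X] = (7/8)·65/3 + (1/8)·63/5 = 308/15

308/15 dollars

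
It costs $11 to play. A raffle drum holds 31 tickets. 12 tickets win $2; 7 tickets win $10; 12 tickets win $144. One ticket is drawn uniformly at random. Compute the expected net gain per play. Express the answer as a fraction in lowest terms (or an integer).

1481/31 dollars

E[payout] = (12/31)·2 + (7/31)·10 + (12/31)·144 = 1822/31
Expected profit = 1822/31 − 11 = 1481/31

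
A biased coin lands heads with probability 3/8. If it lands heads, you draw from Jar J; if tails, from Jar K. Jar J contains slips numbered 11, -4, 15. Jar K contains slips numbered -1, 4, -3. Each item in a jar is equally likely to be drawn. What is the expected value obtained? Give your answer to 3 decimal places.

E[X | Jar J] = (11 − 4 + 15)/3 = 22/3
E[X | Jar K] = (-1 + 4 − 3)/3 = 0
E[X] = (3/8)·22/3 + (5/8)·0 = 11/4 ≈ 2.750

2.750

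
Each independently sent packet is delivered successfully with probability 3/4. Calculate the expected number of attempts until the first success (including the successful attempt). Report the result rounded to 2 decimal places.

For a geometric distribution, E[trials] = 1/p = 1/(3/4) = 4/3.
≈ 1.33

1.33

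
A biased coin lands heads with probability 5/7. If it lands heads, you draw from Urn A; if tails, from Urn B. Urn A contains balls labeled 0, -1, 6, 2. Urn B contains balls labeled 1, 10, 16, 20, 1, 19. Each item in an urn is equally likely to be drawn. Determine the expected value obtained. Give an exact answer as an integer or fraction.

E[X | Urn A] = (0 − 1 + 6 + 2)/4 = 7/4
E[X | Urn B] = (1 + 10 + 16 + 20 + 1 + 19)/6 = 67/6
E[X] = (5/7)·7/4 + (2/7)·67/6 = 373/84

373/84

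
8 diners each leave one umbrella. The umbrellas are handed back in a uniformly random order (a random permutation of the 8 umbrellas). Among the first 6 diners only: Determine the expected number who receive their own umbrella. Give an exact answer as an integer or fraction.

Let Xᵢ = 1 if person i gets their own umbrella. For each i, P(Xᵢ=1) = 1/8.
By linearity of expectation, E[X₁+…+X_6] = 6·(1/8) = 3/4.

3/4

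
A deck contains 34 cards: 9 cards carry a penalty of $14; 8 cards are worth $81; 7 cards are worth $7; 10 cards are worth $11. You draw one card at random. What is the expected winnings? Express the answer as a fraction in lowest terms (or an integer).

E[payout] = (9/34)·(-14) + (8/34)·81 + (7/34)·7 + (10/34)·11 = 681/34

681/34 dollars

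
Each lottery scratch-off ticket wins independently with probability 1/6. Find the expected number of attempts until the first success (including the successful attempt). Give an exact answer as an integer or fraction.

For a geometric distribution, E[trials] = 1/p = 1/(1/6) = 6.

6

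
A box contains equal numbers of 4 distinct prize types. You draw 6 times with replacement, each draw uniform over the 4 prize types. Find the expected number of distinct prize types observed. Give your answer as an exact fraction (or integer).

Let Xⱼ=1 if type j appears at least once. P(Xⱼ=1) = 1 − ((4−1)/4)^6 = 3367/4096.
E[#distinct] = 4·3367/4096 = 3367/1024.

3367/1024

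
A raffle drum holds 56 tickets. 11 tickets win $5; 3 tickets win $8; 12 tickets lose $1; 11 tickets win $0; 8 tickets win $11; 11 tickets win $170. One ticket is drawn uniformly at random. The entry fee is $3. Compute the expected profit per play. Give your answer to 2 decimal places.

E[payout] = (11/56)·5 + (3/56)·8 + (12/56)·(-1) + (11/56)·0 + (8/56)·11 + (11/56)·170 = 2025/56
Expected profit = 2025/56 − 3 = 1857/56 ≈ $33.16

$33.16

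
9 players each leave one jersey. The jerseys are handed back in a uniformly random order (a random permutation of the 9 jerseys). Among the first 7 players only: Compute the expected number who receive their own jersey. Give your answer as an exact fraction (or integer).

7/9

Let Xᵢ = 1 if person i gets their own jersey. For each i, P(Xᵢ=1) = 1/9.
By linearity of expectation, E[X₁+…+X_7] = 7·(1/9) = 7/9.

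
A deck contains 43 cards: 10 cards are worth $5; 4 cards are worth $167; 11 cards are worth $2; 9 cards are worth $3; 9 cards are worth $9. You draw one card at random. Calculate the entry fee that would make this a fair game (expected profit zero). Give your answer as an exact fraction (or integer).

848/43 dollars

E[payout] = (10/43)·5 + (4/43)·167 + (11/43)·2 + (9/43)·3 + (9/43)·9 = 848/43
Fair fee = E[payout] = 848/43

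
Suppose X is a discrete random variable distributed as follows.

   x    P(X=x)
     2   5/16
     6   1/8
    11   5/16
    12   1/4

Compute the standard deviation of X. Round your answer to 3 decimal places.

E[X] = 125/16, E[X²] = 1273/16
Var(X) = E[X²] − (E[X])² = 1273/16 − 15625/256 = 4743/256
SD(X) = √(4743/256) ≈ 4.304

4.304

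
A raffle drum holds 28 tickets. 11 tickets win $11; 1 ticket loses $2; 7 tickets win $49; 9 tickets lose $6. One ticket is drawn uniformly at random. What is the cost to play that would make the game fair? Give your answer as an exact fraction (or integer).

102/7 dollars

E[payout] = (11/28)·11 + (1/28)·(-2) + (7/28)·49 + (9/28)·(-6) = 102/7
Fair fee = E[payout] = 102/7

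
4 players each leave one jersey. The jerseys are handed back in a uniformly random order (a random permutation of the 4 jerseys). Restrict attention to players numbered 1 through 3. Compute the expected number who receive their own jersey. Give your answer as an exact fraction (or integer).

3/4

Let Xᵢ = 1 if person i gets their own jersey. For each i, P(Xᵢ=1) = 1/4.
By linearity of expectation, E[X₁+…+X_3] = 3·(1/4) = 3/4.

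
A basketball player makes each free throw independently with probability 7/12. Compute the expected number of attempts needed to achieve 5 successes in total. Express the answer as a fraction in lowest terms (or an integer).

By linearity (sum of 5 independent geometric waits), E[trials] = 5/p = 5/(7/12) = 60/7.

60/7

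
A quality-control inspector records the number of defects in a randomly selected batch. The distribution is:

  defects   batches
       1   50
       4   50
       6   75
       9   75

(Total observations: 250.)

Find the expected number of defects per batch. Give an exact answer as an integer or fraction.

Total = 250, so P(defects=1) = 50/250, etc.
E[X] = (1/5)·1 + (1/5)·4 + (3/10)·6 + (3/10)·9
     = 11/2

11/2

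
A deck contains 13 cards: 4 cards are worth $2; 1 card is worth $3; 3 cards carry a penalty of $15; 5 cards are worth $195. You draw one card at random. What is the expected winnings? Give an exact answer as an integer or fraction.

941/13 dollars

E[payout] = (4/13)·2 + (1/13)·3 + (3/13)·(-15) + (5/13)·195 = 941/13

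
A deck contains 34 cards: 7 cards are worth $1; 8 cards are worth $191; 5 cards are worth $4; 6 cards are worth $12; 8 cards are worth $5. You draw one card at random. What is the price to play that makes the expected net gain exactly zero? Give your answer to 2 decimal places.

E[payout] = (7/34)·1 + (8/34)·191 + (5/34)·4 + (6/34)·12 + (8/34)·5 = 1667/34
Fair fee = E[payout] = 1667/34 ≈ $49.03

$49.03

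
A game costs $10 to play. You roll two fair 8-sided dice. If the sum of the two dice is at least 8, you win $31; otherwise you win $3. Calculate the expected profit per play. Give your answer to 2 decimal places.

$11.81

E[payout] = (21/64)·3 + (43/64)·31 = 349/16
Expected profit = 349/16 − 10 = 189/16 ≈ $11.81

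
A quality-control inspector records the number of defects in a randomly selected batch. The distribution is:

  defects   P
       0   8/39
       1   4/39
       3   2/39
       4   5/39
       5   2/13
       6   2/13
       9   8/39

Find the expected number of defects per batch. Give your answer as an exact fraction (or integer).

56/13

E[X] = (8/39)·0 + (4/39)·1 + (2/39)·3 + (5/39)·4 + (2/13)·5 + (2/13)·6 + (8/39)·9
     = 56/13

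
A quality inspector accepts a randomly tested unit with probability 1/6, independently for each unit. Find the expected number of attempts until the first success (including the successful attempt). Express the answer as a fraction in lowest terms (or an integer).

6

For a geometric distribution, E[trials] = 1/p = 1/(1/6) = 6.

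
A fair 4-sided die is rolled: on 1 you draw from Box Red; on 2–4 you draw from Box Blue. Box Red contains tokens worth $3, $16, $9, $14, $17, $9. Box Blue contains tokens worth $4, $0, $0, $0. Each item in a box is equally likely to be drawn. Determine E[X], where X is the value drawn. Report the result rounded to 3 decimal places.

$3.583

E[X | Box Red] = (3 + 16 + 9 + 14 + 17 + 9)/6 = 34/3
E[X | Box Blue] = (4 + 0 + 0 + 0)/4 = 1
E[X] = (1/4)·34/3 + (3/4)·1 = 43/12 ≈ 3.583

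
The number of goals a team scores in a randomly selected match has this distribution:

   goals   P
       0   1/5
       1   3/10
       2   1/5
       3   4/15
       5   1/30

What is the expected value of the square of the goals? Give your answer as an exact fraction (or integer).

13/3

E[X²] = (1/5)·0 + (3/10)·1 + (1/5)·4 + (4/15)·9 + (1/30)·25
     = 13/3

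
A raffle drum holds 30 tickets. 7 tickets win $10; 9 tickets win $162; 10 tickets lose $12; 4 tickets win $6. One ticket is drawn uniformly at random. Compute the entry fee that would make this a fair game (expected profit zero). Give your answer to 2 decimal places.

E[payout] = (7/30)·10 + (9/30)·162 + (10/30)·(-12) + (4/30)·6 = 716/15
Fair fee = E[payout] = 716/15 ≈ $47.73

$47.73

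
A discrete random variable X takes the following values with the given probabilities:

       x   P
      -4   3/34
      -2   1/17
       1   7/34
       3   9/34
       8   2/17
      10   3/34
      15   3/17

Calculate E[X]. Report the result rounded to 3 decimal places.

E[X] = (3/34)·(-4) + (1/17)·(-2) + (7/34)·1 + (9/34)·3 + (2/17)·8 + (3/34)·10 + (3/17)·15
     = 5 ≈ 5.000

5.000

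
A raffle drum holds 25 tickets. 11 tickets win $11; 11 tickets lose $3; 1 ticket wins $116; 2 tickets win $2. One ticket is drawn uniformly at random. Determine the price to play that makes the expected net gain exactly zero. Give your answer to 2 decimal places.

E[payout] = (11/25)·11 + (11/25)·(-3) + (1/25)·116 + (2/25)·2 = 208/25
Fair fee = E[payout] = 208/25 ≈ $8.32

$8.32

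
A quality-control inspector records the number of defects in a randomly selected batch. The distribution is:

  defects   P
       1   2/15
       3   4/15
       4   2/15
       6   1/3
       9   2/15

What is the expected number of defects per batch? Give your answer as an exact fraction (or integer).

E[X] = (2/15)·1 + (4/15)·3 + (2/15)·4 + (1/3)·6 + (2/15)·9
     = 14/3

14/3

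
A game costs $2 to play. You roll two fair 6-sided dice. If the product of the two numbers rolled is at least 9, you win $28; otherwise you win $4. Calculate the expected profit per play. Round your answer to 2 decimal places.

E[payout] = (4/9)·4 + (5/9)·28 = 52/3
Expected profit = 52/3 − 2 = 46/3 ≈ $15.33

$15.33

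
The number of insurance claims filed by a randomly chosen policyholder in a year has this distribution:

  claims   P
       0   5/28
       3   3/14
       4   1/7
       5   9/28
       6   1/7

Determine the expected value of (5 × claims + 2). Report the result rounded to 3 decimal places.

20.393

E[5x+2] = (5/28)·2 + (3/14)·17 + (1/7)·22 + (9/28)·27 + (1/7)·32
     = 571/28 ≈ 20.393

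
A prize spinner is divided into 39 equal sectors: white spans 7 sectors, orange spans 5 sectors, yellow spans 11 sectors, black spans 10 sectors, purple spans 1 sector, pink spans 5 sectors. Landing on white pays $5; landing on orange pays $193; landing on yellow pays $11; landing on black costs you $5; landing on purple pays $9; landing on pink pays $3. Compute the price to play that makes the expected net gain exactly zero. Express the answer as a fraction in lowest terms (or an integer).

365/13 dollars

E[payout] = (7/39)·5 + (5/39)·193 + (11/39)·11 + (10/39)·(-5) + (1/39)·9 + (5/39)·3 = 365/13
Fair fee = E[payout] = 365/13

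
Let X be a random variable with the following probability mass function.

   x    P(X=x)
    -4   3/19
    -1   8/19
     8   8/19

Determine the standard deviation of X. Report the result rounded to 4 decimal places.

E[X] = 44/19, E[X²] = 568/19
Var(X) = E[X²] − (E[X])² = 568/19 − 1936/361 = 8856/361
SD(X) = √(8856/361) ≈ 4.9530

4.9530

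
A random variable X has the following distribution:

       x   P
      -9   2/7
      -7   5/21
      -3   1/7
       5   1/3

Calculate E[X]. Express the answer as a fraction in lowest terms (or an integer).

E[X] = (2/7)·(-9) + (5/21)·(-7) + (1/7)·(-3) + (1/3)·5
     = -3

-3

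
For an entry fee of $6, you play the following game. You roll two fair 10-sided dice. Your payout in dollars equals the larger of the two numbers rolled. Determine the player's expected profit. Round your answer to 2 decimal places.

$1.15

Distribution of the larger of the two numbers rolled: 1 w.p. 1/100, 2 w.p. 3/100, 3 w.p. 1/20, 4 w.p. 7/100, 5 w.p. 9/100, 6 w.p. 11/100, …
E[payout] = (1/100)·1 + (3/100)·2 + (1/20)·3 + (7/100)·4 + (9/100)·5 + (11/100)·6 + (13/100)·7 + (3/20)·8 + (17/100)·9 + (19/100)·10 = 143/20
Expected profit = 143/20 − 6 = 23/20 ≈ $1.15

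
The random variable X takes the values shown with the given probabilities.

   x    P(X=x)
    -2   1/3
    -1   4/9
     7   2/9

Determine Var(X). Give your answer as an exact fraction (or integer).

1010/81

E[X] = (1/3)·(-2) + (4/9)·(-1) + (2/9)·7 = 4/9
E[X²] = (1/3)·4 + (4/9)·1 + (2/9)·49 = 38/3
Var(X) = 38/3 − (4/9)² = 1010/81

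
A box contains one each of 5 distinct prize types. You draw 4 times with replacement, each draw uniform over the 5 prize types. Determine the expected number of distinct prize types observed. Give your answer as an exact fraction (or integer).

369/125

Let Xⱼ=1 if type j appears at least once. P(Xⱼ=1) = 1 − ((5−1)/5)^4 = 369/625.
E[#distinct] = 5·369/625 = 369/125.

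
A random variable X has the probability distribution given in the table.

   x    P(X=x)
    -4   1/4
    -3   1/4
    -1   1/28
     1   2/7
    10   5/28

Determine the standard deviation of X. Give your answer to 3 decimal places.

E[X] = 2/7, E[X²] = 171/7
Var(X) = E[X²] − (E[X])² = 171/7 − 4/49 = 1193/49
SD(X) = √(1193/49) ≈ 4.934

4.934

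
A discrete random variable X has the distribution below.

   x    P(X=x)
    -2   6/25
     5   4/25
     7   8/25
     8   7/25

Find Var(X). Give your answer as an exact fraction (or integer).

E[X] = (6/25)·(-2) + (4/25)·5 + (8/25)·7 + (7/25)·8 = 24/5
E[X²] = (6/25)·4 + (4/25)·25 + (8/25)·49 + (7/25)·64 = 964/25
Var(X) = 964/25 − (24/5)² = 388/25

388/25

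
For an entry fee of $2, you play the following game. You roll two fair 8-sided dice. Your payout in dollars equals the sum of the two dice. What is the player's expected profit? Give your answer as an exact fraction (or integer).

$7

Distribution of the sum of the two dice: 2 w.p. 1/64, 3 w.p. 1/32, 4 w.p. 3/64, 5 w.p. 1/16, 6 w.p. 5/64, 7 w.p. 3/32, …
E[payout] = (1/64)·2 + (1/32)·3 + (3/64)·4 + (1/16)·5 + (5/64)·6 + (3/32)·7 + (7/64)·8 + (1/8)·9 + (7/64)·10 + (3/32)·11 + (5/64)·12 + (1/16)·13 + (3/64)·14 + (1/32)·15 + (1/64)·16 = 9
Expected profit = 9 − 2 = 7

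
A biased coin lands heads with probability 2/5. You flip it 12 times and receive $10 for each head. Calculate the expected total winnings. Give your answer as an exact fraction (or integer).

E[#heads] = 12·2/5 = 24/5 (linearity over flips).
E[winnings] = 10·24/5 = 48.

$48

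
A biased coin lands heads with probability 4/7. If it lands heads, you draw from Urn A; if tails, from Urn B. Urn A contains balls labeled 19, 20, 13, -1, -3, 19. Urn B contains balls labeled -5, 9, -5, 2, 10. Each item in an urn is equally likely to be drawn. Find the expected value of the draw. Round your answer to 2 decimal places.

7.32

E[X | Urn A] = (19 + 20 + 13 − 1 − 3 + 19)/6 = 67/6
E[X | Urn B] = (-5 + 9 − 5 + 2 + 10)/5 = 11/5
E[X] = (4/7)·67/6 + (3/7)·11/5 = 769/105 ≈ 7.32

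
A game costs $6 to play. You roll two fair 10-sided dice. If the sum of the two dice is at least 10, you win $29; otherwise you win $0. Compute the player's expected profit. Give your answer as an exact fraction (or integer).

E[payout] = (9/25)·0 + (16/25)·29 = 464/25
Expected profit = 464/25 − 6 = 314/25

314/25 dollars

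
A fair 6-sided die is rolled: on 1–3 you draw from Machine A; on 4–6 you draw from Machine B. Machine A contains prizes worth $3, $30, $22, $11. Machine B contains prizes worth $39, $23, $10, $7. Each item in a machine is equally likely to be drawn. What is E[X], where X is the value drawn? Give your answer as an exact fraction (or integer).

E[X | Machine A] = (3 + 30 + 22 + 11)/4 = 33/2
E[X | Machine B] = (39 + 23 + 10 + 7)/4 = 79/4
E[X] = (1/2)·33/2 + (1/2)·79/4 = 145/8

145/8 dollars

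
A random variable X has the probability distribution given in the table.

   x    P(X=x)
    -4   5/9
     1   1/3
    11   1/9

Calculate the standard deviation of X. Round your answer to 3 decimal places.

4.714

E[X] = -2/3, E[X²] = 68/3
Var(X) = E[X²] − (E[X])² = 68/3 − 4/9 = 200/9
SD(X) = √(200/9) ≈ 4.714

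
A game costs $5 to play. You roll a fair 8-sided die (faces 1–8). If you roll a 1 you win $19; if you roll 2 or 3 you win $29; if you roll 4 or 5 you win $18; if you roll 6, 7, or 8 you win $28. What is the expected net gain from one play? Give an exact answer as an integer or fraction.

157/8 dollars

E[payout] = (1/4)·18 + (1/8)·19 + (3/8)·28 + (1/4)·29 = 197/8
Expected profit = 197/8 − 5 = 157/8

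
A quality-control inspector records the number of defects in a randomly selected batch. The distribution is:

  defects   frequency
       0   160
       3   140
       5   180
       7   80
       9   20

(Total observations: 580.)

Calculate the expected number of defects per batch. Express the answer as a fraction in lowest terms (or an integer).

Total = 580, so P(defects=0) = 160/580, etc.
E[X] = (8/29)·0 + (7/29)·3 + (9/29)·5 + (4/29)·7 + (1/29)·9
     = 103/29

103/29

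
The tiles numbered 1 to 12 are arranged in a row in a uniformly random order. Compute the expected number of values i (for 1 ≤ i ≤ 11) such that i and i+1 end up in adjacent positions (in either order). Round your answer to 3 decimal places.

For each i ∈ {1,…,11}, let Xᵢ = 1 if i and i+1 are adjacent. P(Xᵢ=1) = 2·(12−1)!/12! = 2/12.
By linearity, E[ΣXᵢ] = (11)·(2/12) = 11/6.
≈ 1.833

1.833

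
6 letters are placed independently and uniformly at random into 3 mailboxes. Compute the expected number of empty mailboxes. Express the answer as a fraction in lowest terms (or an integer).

64/243

Let Xⱼ=1 if mailbox j is empty. P(Xⱼ=1) = ((3-1)/3)^6 = 64/729.
By linearity, E[#empty] = 3·64/729 = 64/243.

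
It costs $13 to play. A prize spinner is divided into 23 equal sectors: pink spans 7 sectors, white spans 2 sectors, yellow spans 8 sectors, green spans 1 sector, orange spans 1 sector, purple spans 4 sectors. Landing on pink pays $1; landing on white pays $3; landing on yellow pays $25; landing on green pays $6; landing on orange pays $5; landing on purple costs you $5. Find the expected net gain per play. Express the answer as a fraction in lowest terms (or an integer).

E[payout] = (7/23)·1 + (2/23)·3 + (8/23)·25 + (1/23)·6 + (1/23)·5 + (4/23)·(-5) = 204/23
Expected profit = 204/23 − 13 = -95/23

-95/23 dollars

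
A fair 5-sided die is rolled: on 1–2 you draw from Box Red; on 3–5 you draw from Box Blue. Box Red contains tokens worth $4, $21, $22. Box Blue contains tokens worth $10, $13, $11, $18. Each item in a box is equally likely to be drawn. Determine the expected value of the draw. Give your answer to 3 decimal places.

$14.067

E[X | Box Red] = (4 + 21 + 22)/3 = 47/3
E[X | Box Blue] = (10 + 13 + 11 + 18)/4 = 13
E[X] = (2/5)·47/3 + (3/5)·13 = 211/15 ≈ 14.067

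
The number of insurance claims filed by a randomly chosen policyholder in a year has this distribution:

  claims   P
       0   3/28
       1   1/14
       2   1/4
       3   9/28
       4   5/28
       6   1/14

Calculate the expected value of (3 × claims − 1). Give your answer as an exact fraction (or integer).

197/28

E[3x-1] = (3/28)·(-1) + (1/14)·2 + (1/4)·5 + (9/28)·8 + (5/28)·11 + (1/14)·17
     = 197/28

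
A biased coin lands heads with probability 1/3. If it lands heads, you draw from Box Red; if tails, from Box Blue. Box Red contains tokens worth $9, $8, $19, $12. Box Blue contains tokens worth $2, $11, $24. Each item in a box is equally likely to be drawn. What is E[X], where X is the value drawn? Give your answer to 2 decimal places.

E[X | Box Red] = (9 + 8 + 19 + 12)/4 = 12
E[X | Box Blue] = (2 + 11 + 24)/3 = 37/3
E[X] = (1/3)·12 + (2/3)·37/3 = 110/9 ≈ 12.22

$12.22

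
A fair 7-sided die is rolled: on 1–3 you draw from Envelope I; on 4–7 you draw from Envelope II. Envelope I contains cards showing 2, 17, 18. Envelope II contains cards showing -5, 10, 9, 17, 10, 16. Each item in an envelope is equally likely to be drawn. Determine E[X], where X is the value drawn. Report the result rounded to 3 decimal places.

10.714

E[X | Envelope I] = (2 + 17 + 18)/3 = 37/3
E[X | Envelope II] = (-5 + 10 + 9 + 17 + 10 + 16)/6 = 19/2
E[X] = (3/7)·37/3 + (4/7)·19/2 = 75/7 ≈ 10.714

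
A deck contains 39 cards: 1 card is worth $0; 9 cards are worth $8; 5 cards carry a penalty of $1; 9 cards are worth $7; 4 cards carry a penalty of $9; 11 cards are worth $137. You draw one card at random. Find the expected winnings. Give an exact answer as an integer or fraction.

E[payout] = (1/39)·0 + (9/39)·8 + (5/39)·(-1) + (9/39)·7 + (4/39)·(-9) + (11/39)·137 = 1601/39

1601/39 dollars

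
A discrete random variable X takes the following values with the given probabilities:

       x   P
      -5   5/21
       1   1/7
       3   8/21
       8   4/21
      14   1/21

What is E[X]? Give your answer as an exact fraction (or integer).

E[X] = (5/21)·(-5) + (1/7)·1 + (8/21)·3 + (4/21)·8 + (1/21)·14
     = 16/7

16/7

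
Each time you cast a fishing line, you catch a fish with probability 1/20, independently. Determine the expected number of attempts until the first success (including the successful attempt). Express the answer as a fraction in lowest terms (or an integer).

For a geometric distribution, E[trials] = 1/p = 1/(1/20) = 20.

20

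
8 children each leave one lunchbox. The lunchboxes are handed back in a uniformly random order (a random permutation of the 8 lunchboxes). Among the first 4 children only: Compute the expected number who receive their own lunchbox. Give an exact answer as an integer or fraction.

1/2

Let Xᵢ = 1 if person i gets their own lunchbox. For each i, P(Xᵢ=1) = 1/8.
By linearity of expectation, E[X₁+…+X_4] = 4·(1/8) = 1/2.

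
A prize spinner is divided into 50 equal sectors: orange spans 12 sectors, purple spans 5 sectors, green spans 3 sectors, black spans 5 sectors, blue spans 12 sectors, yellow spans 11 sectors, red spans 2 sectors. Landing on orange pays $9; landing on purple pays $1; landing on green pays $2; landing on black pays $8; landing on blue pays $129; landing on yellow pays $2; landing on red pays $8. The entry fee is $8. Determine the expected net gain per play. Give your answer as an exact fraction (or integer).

269/10 dollars

E[payout] = (12/50)·9 + (5/50)·1 + (3/50)·2 + (5/50)·8 + (12/50)·129 + (11/50)·2 + (2/50)·8 = 349/10
Expected profit = 349/10 − 8 = 269/10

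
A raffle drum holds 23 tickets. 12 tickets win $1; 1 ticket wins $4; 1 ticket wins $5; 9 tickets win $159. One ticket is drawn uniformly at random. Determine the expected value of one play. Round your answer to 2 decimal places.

$63.13

E[payout] = (12/23)·1 + (1/23)·4 + (1/23)·5 + (9/23)·159 = 1452/23
≈ $63.13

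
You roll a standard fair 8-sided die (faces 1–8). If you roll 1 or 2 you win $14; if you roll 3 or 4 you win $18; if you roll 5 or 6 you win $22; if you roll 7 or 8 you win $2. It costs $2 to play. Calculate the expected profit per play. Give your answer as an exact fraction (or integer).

$12

E[payout] = (1/4)·2 + (1/4)·14 + (1/4)·18 + (1/4)·22 = 14
Expected profit = 14 − 2 = 12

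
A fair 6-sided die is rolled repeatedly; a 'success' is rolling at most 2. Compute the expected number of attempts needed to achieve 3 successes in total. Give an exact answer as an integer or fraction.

9

By linearity (sum of 3 independent geometric waits), E[trials] = 3/p = 3/(1/3) = 9.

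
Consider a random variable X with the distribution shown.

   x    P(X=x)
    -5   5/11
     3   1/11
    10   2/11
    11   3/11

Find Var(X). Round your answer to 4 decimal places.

E[X] = (5/11)·(-5) + (1/11)·3 + (2/11)·10 + (3/11)·11 = 31/11
E[X²] = (5/11)·25 + (1/11)·9 + (2/11)·100 + (3/11)·121 = 697/11
Var(X) = 697/11 − (31/11)² = 6706/121 ≈ 55.4215

55.4215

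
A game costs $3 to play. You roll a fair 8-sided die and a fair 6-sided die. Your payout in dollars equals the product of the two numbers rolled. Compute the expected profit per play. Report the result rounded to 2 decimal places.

$12.75

Distribution of the product of the two numbers rolled: 1 w.p. 1/48, 2 w.p. 1/24, 3 w.p. 1/24, 4 w.p. 1/16, 5 w.p. 1/24, 6 w.p. 1/12, …
E[payout] = (1/48)·1 + (1/24)·2 + (1/24)·3 + (1/16)·4 + (1/24)·5 + (1/12)·6 + (1/48)·7 + (1/16)·8 + (1/48)·9 + (1/24)·10 + (1/12)·12 + (1/48)·14 + (1/24)·15 + (1/24)·16 + (1/24)·18 + (1/24)·20 + (1/48)·21 + (1/16)·24 + (1/48)·25 + (1/48)·28 + (1/24)·30 + (1/48)·32 + (1/48)·35 + (1/48)·36 + (1/48)·40 + (1/48)·42 + (1/48)·48 = 63/4
Expected profit = 63/4 − 3 = 51/4 ≈ $12.75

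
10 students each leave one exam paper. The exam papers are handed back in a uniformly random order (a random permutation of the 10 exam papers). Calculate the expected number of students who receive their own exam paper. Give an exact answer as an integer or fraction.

Let Xᵢ = 1 if person i gets their own exam paper. For each i, P(Xᵢ=1) = 1/10.
By linearity of expectation, E[X₁+…+X_10] = 10·(1/10) = 1.

1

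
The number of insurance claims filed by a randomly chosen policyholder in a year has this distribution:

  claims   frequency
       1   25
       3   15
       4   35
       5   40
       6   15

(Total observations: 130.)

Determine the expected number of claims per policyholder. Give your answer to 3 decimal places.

Total = 130, so P(claims=1) = 25/130, etc.
E[X] = (5/26)·1 + (3/26)·3 + (7/26)·4 + (4/13)·5 + (3/26)·6
     = 50/13 ≈ 3.846

3.846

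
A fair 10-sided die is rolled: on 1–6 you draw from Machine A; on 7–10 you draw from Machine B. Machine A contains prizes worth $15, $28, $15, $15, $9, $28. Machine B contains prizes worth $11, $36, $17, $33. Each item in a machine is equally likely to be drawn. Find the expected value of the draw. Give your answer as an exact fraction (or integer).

207/10 dollars

E[X | Machine A] = (15 + 28 + 15 + 15 + 9 + 28)/6 = 55/3
E[X | Machine B] = (11 + 36 + 17 + 33)/4 = 97/4
E[X] = (3/5)·55/3 + (2/5)·97/4 = 207/10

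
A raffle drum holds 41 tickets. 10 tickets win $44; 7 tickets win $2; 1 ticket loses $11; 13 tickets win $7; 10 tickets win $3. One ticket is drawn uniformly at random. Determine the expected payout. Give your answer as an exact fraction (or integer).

E[payout] = (10/41)·44 + (7/41)·2 + (1/41)·(-11) + (13/41)·7 + (10/41)·3 = 564/41

564/41 dollars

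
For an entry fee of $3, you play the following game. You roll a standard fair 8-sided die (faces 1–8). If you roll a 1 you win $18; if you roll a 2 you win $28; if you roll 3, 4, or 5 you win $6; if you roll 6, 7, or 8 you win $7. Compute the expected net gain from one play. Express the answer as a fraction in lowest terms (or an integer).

61/8 dollars

E[payout] = (3/8)·6 + (3/8)·7 + (1/8)·18 + (1/8)·28 = 85/8
Expected profit = 85/8 − 3 = 61/8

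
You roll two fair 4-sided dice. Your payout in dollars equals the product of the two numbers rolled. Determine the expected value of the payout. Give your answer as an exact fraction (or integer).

25/4 dollars

Distribution of the product of the two numbers rolled: 1 w.p. 1/16, 2 w.p. 1/8, 3 w.p. 1/8, 4 w.p. 3/16, 6 w.p. 1/8, 8 w.p. 1/8, …
E[payout] = (1/16)·1 + (1/8)·2 + (1/8)·3 + (3/16)·4 + (1/8)·6 + (1/8)·8 + (1/16)·9 + (1/8)·12 + (1/16)·16 = 25/4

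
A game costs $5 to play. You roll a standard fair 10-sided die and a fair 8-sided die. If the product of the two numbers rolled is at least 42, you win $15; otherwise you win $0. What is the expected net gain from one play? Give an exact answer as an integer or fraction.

E[payout] = (4/5)·0 + (1/5)·15 = 3
Expected profit = 3 − 5 = -2

-$2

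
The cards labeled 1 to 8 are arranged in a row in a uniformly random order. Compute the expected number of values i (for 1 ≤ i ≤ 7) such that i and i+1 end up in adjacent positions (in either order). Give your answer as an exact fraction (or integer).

7/4

For each i ∈ {1,…,7}, let Xᵢ = 1 if i and i+1 are adjacent. P(Xᵢ=1) = 2·(8−1)!/8! = 2/8.
By linearity, E[ΣXᵢ] = (7)·(2/8) = 7/4.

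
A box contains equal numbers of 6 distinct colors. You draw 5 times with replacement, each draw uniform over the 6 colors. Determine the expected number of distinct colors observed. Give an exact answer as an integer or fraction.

Let Xⱼ=1 if type j appears at least once. P(Xⱼ=1) = 1 − ((6−1)/6)^5 = 4651/7776.
E[#distinct] = 6·4651/7776 = 4651/1296.

4651/1296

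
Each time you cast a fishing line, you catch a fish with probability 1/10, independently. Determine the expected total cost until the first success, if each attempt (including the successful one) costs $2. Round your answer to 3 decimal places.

E[#attempts] = 1/p = 10; E[cost] = 2·10 = 20.
≈ 20.000

$20.000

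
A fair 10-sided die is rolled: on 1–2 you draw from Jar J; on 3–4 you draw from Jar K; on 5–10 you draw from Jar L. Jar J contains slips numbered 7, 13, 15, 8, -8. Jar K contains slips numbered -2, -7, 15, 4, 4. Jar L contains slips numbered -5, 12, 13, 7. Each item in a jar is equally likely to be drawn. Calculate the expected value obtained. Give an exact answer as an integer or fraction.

601/100

E[X | Jar J] = (7 + 13 + 15 + 8 − 8)/5 = 7
E[X | Jar K] = (-2 − 7 + 15 + 4 + 4)/5 = 14/5
E[X | Jar L] = (-5 + 12 + 13 + 7)/4 = 27/4
E[X] = (1/5)·7 + (1/5)·14/5 + (3/5)·27/4 = 601/100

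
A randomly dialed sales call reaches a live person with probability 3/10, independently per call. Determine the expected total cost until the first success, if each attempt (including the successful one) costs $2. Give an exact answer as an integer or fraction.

E[#attempts] = 1/p = 10/3; E[cost] = 2·10/3 = 20/3.

20/3 dollars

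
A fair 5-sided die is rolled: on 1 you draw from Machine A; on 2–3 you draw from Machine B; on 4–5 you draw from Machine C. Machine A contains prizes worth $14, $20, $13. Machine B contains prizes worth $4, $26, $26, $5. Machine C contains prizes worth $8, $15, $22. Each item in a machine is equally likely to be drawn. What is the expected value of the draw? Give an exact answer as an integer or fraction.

457/30 dollars

E[X | Machine A] = (14 + 20 + 13)/3 = 47/3
E[X | Machine B] = (4 + 26 + 26 + 5)/4 = 61/4
E[X | Machine C] = (8 + 15 + 22)/3 = 15
E[X] = (1/5)·47/3 + (2/5)·61/4 + (2/5)·15 = 457/30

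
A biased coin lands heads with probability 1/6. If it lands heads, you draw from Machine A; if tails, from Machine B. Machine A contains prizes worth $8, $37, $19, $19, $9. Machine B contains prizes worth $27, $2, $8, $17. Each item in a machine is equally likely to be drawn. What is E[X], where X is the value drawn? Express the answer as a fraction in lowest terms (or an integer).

E[X | Machine A] = (8 + 37 + 19 + 19 + 9)/5 = 92/5
E[X | Machine B] = (27 + 2 + 8 + 17)/4 = 27/2
E[X] = (1/6)·92/5 + (5/6)·27/2 = 859/60

859/60 dollars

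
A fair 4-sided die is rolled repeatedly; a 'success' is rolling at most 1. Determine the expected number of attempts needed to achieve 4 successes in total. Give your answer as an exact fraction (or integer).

By linearity (sum of 4 independent geometric waits), E[trials] = 4/p = 4/(1/4) = 16.

16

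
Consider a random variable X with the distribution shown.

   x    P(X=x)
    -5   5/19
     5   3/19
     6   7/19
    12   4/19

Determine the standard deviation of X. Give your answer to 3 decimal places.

6.031

E[X] = 80/19, E[X²] = 1028/19
Var(X) = E[X²] − (E[X])² = 1028/19 − 6400/361 = 13132/361
SD(X) = √(13132/361) ≈ 6.031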